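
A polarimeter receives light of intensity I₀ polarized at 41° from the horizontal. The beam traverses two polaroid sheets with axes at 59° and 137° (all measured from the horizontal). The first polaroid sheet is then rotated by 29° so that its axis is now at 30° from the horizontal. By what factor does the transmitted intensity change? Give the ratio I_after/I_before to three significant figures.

Before rotation:
By Malus's law, I₁ = I₀ cos²(59° − 41°) = I₀ cos²(18°) = 0.9045 I₀.
I₂ = I₁ cos²(137° − 59°) = 0.9045 I₀ · cos²(78°) = 0.0391 I₀.
After rotation:
I₁ = I₀ cos²(30° − 41°) = I₀ cos²(11°) = 0.9636 I₀.
Angle between axes 1 and 2: 73°. I₂ = 0.9636 I₀ · cos²(73°) = 0.08237 I₀.
Ratio = 0.08237 / 0.0391 = 2.107.

I_new/I_old ≈ 2.11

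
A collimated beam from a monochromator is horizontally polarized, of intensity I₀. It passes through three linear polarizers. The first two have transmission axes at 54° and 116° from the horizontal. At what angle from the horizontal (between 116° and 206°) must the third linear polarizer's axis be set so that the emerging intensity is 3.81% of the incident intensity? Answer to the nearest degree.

θ ≈ 161°

I₁ = I₀ cos²(54° − 0°) = I₀ cos²(54°) = 0.3455 I₀.
I₂ = I₁ cos²(116° − 54°) = 0.3455 I₀ · cos²(62°) = 0.07615 I₀.
Need I₃/I₀ = 0.0381, so cos²(θ − 116°) = 0.0381 / 0.07615 = 0.5003.
θ − 116° = arccos(√0.5003) = 45.0°, giving θ ≈ 116 + 45.0 = 161.0°.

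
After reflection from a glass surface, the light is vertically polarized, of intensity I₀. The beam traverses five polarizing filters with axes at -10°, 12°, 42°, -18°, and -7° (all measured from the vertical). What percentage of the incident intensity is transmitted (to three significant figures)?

≈ 15.1%

I₁ = I₀ cos²(-10° − 0°) = I₀ cos²(10°) = 0.9698 I₀.
I₂ = I₁ cos²(12° + 10°) = 0.9698 I₀ · cos²(22°) = 0.8337 I₀.
I₃ = I₂ cos²(42° − 12°) = 0.8337 I₀ · cos²(30°) = 0.6253 I₀.
I₄ = I₃ cos²(-18° − 42°) = 0.6253 I₀ · cos²(60°) = 0.1563 I₀.
I₅ = I₄ cos²(-7° + 18°) = 0.1563 I₀ · cos²(11°) = 0.1506 I₀.
That is 15.06% of the incident intensity.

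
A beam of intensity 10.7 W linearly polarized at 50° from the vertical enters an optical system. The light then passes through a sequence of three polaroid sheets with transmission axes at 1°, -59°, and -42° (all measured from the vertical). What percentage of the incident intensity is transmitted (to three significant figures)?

≈ 9.84%

I₁ = 10.7 W · cos²(49°) = 4.605 W.
I₂ = I₁ · cos²(60°) = 4.605 · 0.25 = 1.151 W.
I₃ = I₂ · cos²(17°) = 1.151 · 0.9145 = 1.053 W.
That is 9.841% of the incident intensity.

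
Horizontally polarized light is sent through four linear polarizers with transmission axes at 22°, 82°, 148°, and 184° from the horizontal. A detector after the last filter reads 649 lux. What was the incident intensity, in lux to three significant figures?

By Malus's law, I₁ = I₀ cos²(22° − 0°) = I₀ cos²(22°) = 0.8597 I₀.
I₂ = I₁ cos²(82° − 22°) = 0.8597 I₀ · cos²(60°) = 0.2149 I₀.
I₃ = I₂ cos²(148° − 82°) = 0.2149 I₀ · cos²(66°) = 0.03555 I₀.
I₄ = I₃ cos²(184° − 148°) = 0.03555 I₀ · cos²(36°) = 0.02327 I₀.
So 649 lux = 0.02327 I₀, giving I₀ = 649/0.02327 = 2.789e+04 lux.

I₀ ≈ 2.79e4 lux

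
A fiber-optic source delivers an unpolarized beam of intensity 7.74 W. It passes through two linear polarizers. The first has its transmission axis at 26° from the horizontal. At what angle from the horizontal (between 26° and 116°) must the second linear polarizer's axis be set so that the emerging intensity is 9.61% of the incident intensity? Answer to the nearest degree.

Unpolarized light through the first polarizer → I₁ = ½ I₀, now polarized at 26°.
Need I₂/I₀ = 0.0961, so cos²(θ − 26°) = 0.0961 / 0.5 = 0.1922.
θ − 26° = arccos(√0.1922) = 64.0°, giving θ ≈ 26 + 64.0 = 90.0°.

θ ≈ 90°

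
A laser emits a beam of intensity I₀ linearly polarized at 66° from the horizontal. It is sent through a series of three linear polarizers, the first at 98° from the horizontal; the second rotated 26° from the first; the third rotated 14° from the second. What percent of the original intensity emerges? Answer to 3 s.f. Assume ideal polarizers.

≈ 54.7%

I₁ = I₀ cos²(98° − 66°) = I₀ cos²(32°) = 0.7192 I₀.
I₂ = I₁ cos²(26°) = 0.7192 · 0.8078 I₀ = 0.581 I₀.
I₃ = I₂ cos²(14°) = 0.581 · 0.9415 I₀ = 0.547 I₀.
That is 54.7% of the incident intensity.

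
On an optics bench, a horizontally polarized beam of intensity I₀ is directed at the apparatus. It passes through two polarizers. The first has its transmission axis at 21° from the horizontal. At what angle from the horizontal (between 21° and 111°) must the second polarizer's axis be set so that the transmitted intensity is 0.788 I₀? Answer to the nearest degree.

I₁ = I₀ cos²(21° − 0°) = I₀ cos²(21°) = 0.8716 I₀.
Need I₂/I₀ = 0.788, so cos²(θ − 21°) = 0.788 / 0.8716 = 0.9041.
θ − 21° = arccos(√0.9041) = 18.0°, giving θ ≈ 21 + 18.0 = 39.0°.

θ ≈ 39°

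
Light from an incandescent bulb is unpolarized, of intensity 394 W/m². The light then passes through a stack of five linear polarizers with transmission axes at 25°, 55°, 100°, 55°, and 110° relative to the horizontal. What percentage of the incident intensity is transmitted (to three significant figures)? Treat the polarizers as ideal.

≈ 3.08%

Unpolarized light through the first polarizer → I₁ = 394 W/m²/2 = 197 W/m², polarized at 25°.
I₂ = I₁ · cos²(30°) = 197 · 0.75 = 147.8 W/m².
I₃ = I₂ · cos²(45°) = 147.8 · 0.5 = 73.88 W/m².
I₄ = I₃ · cos²(45°) = 73.88 · 0.5 = 36.94 W/m².
I₅ = I₄ · cos²(55°) = 36.94 · 0.329 = 12.15 W/m².
That is 3.084% of the incident intensity.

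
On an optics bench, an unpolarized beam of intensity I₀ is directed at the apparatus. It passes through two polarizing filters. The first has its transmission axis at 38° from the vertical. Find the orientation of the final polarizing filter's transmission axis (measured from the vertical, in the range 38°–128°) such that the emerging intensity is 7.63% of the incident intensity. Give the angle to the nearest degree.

θ ≈ 105°

Unpolarized light through the first polarizer → I₁ = ½ I₀, now polarized at 38°.
Need I₂/I₀ = 0.0763, so cos²(θ − 38°) = 0.0763 / 0.5 = 0.1526.
θ − 38° = arccos(√0.1526) = 67.0°, giving θ ≈ 38 + 67.0 = 105.0°.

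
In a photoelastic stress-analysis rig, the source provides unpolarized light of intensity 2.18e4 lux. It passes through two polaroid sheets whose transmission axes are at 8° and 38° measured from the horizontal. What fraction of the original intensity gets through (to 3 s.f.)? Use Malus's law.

Unpolarized light through the first polarizer → I₁ = 2.18e4 lux/2 = 1.09e+04 lux, polarized at 8°.
I₂ = I₁ · cos²(30°) = 1.09e+04 · 0.75 = 8175 lux.
Transmitted fraction = 0.375.

I/I₀ ≈ 0.375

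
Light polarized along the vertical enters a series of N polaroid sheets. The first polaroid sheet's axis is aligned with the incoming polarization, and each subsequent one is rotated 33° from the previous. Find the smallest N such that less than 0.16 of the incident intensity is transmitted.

N = 7

First polarizer is aligned with the polarization: full transmission.
Each further stage multiplies by cos²(33°) = 0.7034.
After N polarizers: T = 0.7034^(N−1). Require T < 0.16 ⇒ N−1 > ln(0.16)/ln(0.7034) = 5.21, so N−1 ≥ 6 and N = 7.
Check: N=7 gives T = 0.1211 < 0.16; N=6 gives T = 0.1722.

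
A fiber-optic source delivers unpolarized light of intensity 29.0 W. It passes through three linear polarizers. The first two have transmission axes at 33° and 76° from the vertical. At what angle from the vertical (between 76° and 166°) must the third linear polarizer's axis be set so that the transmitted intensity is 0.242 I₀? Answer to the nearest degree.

Unpolarized light through the first polarizer → I₁ = ½ I₀, now polarized at 33°.
I₂ = I₁ cos²(76° − 33°) = 0.5 I₀ · cos²(43°) = 0.2674 I₀.
Need I₃/I₀ = 0.242, so cos²(θ − 76°) = 0.242 / 0.2674 = 0.9049.
θ − 76° = arccos(√0.9049) = 18.0°, giving θ ≈ 76 + 18.0 = 94.0°.

θ ≈ 94°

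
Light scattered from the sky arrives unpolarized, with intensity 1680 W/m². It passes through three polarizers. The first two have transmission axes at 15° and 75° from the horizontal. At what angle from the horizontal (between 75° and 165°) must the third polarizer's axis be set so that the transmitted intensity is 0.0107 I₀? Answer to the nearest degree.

θ ≈ 148°

Unpolarized light through the first polarizer → I₁ = ½ I₀, now polarized at 15°.
I₂ = I₁ cos²(75° − 15°) = 0.5 I₀ · cos²(60°) = 0.125 I₀.
Need I₃/I₀ = 0.0107, so cos²(θ − 75°) = 0.0107 / 0.125 = 0.0856.
θ − 75° = arccos(√0.0856) = 73.0°, giving θ ≈ 75 + 73.0 = 148.0°.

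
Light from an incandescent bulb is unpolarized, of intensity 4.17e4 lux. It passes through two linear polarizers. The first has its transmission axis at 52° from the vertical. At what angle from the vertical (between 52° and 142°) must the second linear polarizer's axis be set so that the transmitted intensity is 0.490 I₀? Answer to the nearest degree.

θ ≈ 60°

Unpolarized light through the first polarizer → I₁ = ½ I₀, now polarized at 52°.
Need I₂/I₀ = 0.49, so cos²(θ − 52°) = 0.49 / 0.5 = 0.98.
θ − 52° = arccos(√0.98) = 8.1°, giving θ ≈ 52 + 8.1 = 60.1°.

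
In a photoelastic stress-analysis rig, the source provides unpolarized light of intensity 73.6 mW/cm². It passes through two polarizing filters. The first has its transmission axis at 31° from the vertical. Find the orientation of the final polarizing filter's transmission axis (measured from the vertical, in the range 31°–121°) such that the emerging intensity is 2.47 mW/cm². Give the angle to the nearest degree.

θ ≈ 106°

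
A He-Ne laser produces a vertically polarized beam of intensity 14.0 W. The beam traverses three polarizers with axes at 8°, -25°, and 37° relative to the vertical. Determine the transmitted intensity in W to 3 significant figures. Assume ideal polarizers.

I ≈ 2.13 W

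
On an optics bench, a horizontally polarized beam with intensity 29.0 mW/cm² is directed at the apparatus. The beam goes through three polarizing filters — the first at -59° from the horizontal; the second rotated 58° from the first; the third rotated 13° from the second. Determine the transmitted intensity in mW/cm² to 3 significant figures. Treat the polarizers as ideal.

I₁ = 29.0 mW/cm² · cos²(59°) = 7.693 mW/cm².
I₂ = I₁ · cos²(58°) = 7.693 · 0.2808 = 2.16 mW/cm².
I₃ = I₂ · cos²(13°) = 2.16 · 0.9494 = 2.051 mW/cm².

I ≈ 2.05 mW/cm²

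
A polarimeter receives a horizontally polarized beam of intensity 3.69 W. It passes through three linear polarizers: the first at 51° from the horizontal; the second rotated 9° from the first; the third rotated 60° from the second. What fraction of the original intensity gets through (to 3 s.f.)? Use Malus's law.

I/I₀ ≈ 0.0966

By Malus's law, I₁ = 3.69 W · cos²(51°) = 1.461 W.
I₂ = I₁ · cos²(9°) = 1.461 · 0.9755 = 1.426 W.
I₃ = I₂ · cos²(60°) = 1.426 · 0.25 = 0.3564 W.
Transmitted fraction = 0.09659.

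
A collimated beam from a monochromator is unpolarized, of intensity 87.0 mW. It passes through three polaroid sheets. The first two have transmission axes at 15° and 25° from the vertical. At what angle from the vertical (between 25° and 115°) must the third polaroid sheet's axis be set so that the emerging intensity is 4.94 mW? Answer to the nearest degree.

Unpolarized light through the first polarizer → I₁ = ½ I₀, now polarized at 15°.
I₂ = I₁ cos²(25° − 15°) = 0.5 I₀ · cos²(10°) = 0.4849 I₀.
Target fraction: 4.94 / 87.0 mW = 0.05678 of I₀.
Need I₃/I₀ = 0.05678, so cos²(θ − 25°) = 0.05678 / 0.4849 = 0.1171.
θ − 25° = arccos(√0.1171) = 70.0°, giving θ ≈ 25 + 70.0 = 95.0°.

θ ≈ 95°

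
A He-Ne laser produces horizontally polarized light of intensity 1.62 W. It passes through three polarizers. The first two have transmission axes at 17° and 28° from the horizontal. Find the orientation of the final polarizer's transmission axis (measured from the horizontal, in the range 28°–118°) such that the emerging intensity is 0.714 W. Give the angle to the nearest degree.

θ ≈ 73°

By Malus's law, I₁ = I₀ cos²(17° − 0°) = I₀ cos²(17°) = 0.9145 I₀.
I₂ = I₁ cos²(28° − 17°) = 0.9145 I₀ · cos²(11°) = 0.8812 I₀.
Target fraction: 0.714 / 1.62 W = 0.4407 of I₀.
Need I₃/I₀ = 0.4407, so cos²(θ − 28°) = 0.4407 / 0.8812 = 0.5001.
θ − 28° = arccos(√0.5001) = 45.0°, giving θ ≈ 28 + 45.0 = 73.0°.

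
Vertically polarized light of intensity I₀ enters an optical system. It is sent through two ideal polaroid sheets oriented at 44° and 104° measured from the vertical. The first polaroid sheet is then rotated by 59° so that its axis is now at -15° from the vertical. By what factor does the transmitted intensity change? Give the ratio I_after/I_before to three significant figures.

Before rotation:
I₁ = I₀ cos²(44° − 0°) = I₀ cos²(44°) = 0.5174 I₀.
I₂ = I₁ cos²(104° − 44°) = 0.5174 I₀ · cos²(60°) = 0.1294 I₀.
After rotation:
I₁ = I₀ cos²(-15° − 0°) = I₀ cos²(15°) = 0.933 I₀.
Angle between axes 1 and 2: 61°. I₂ = 0.933 I₀ · cos²(61°) = 0.2193 I₀.
Ratio = 0.2193 / 0.1294 = 1.695.

I_new/I_old ≈ 1.70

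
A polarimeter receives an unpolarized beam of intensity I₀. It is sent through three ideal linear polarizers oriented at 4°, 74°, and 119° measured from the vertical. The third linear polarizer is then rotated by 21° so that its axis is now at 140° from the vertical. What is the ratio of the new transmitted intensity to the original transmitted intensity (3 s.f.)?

I_new/I_old ≈ 0.331

Before rotation:
Unpolarized light through the first polarizer → I₁ = ½ I₀, now polarized at 4°.
I₂ = I₁ cos²(74° − 4°) = 0.5 I₀ · cos²(70°) = 0.05849 I₀.
I₃ = I₂ cos²(119° − 74°) = 0.05849 I₀ · cos²(45°) = 0.02924 I₀.
After rotation:
Unpolarized light through the first polarizer → I₁ = ½ I₀, now polarized at 4°.
I₂ = I₁ cos²(74° − 4°) = 0.5 I₀ · cos²(70°) = 0.05849 I₀.
I₃ = I₂ cos²(140° − 74°) = 0.05849 I₀ · cos²(66°) = 0.009676 I₀.
Ratio = 0.009676 / 0.02924 = 0.3309.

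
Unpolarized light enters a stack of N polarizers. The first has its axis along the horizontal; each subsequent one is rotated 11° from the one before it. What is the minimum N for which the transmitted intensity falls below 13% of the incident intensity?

N = 38

First polarizer halves the unpolarized light: factor 1/2.
Each further stage multiplies by cos²(11°) = 0.9636.
After N polarizers: T = 0.5·0.9636^(N−1). Require T < 0.13 ⇒ N−1 > ln(0.13/0.5)/ln(0.9636) = 36.32, so N−1 ≥ 37 and N = 38.
Check: N=38 gives T = 0.1268 < 0.13; N=37 gives T = 0.1316.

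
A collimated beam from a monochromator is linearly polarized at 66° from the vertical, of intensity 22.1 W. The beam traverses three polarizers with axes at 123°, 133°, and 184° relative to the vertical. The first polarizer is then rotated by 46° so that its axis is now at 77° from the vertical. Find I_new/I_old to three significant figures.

Before rotation:
I₁ = I₀ cos²(123° − 66°) = I₀ cos²(57°) = 0.2966 I₀.
I₂ = I₁ cos²(133° − 123°) = 0.2966 I₀ · cos²(10°) = 0.2877 I₀.
I₃ = I₂ cos²(184° − 133°) = 0.2877 I₀ · cos²(51°) = 0.1139 I₀.
After rotation:
I₁ = I₀ cos²(77° − 66°) = I₀ cos²(11°) = 0.9636 I₀.
I₂ = I₁ cos²(133° − 77°) = 0.9636 I₀ · cos²(56°) = 0.3013 I₀.
I₃ = I₂ cos²(184° − 133°) = 0.3013 I₀ · cos²(51°) = 0.1193 I₀.
Ratio = 0.1193 / 0.1139 = 1.047.

I_new/I_old ≈ 1.05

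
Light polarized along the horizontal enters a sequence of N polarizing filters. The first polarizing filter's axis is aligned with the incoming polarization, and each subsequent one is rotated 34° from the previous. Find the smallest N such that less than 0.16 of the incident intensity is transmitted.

N = 6

First polarizer is aligned with the polarization: full transmission.
Each further stage multiplies by cos²(34°) = 0.6873.
After N polarizers: T = 0.6873^(N−1). Require T < 0.16 ⇒ N−1 > ln(0.16)/ln(0.6873) = 4.89, so N−1 ≥ 5 and N = 6.
Check: N=6 gives T = 0.1534 < 0.16; N=5 gives T = 0.2231.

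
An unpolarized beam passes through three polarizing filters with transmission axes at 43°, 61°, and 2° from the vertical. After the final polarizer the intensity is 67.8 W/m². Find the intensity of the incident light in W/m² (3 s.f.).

I₀ ≈ 565 W/m²

Unpolarized light through the first polarizer → I₁ = ½ I₀, now polarized at 43°.
I₂ = I₁ cos²(61° − 43°) = 0.5 I₀ · cos²(18°) = 0.4523 I₀.
I₃ = I₂ cos²(2° − 61°) = 0.4523 I₀ · cos²(59°) = 0.12 I₀.
So 67.8 W/m² = 0.12 I₀, giving I₀ = 67.8/0.12 = 565.2 W/m².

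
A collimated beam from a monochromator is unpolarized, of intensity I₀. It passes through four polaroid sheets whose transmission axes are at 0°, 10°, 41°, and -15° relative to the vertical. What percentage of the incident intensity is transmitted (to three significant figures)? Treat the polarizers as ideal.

Unpolarized light through the first polarizer → I₁ = ½ I₀, now polarized at 0°.
I₂ = I₁ cos²(10° − 0°) = 0.5 I₀ · cos²(10°) = 0.4849 I₀.
I₃ = I₂ cos²(41° − 10°) = 0.4849 I₀ · cos²(31°) = 0.3563 I₀.
I₄ = I₃ cos²(-15° − 41°) = 0.3563 I₀ · cos²(56°) = 0.1114 I₀.
That is 11.14% of the incident intensity.

≈ 11.1%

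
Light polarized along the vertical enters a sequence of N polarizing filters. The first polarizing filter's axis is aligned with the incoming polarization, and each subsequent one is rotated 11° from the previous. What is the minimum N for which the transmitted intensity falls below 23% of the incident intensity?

First polarizer is aligned with the polarization: full transmission.
Each further stage multiplies by cos²(11°) = 0.9636.
After N polarizers: T = 0.9636^(N−1). Require T < 0.23 ⇒ N−1 > ln(0.23)/ln(0.9636) = 39.63, so N−1 ≥ 40 and N = 41.
Check: N=41 gives T = 0.2268 < 0.23; N=40 gives T = 0.2354.

N = 41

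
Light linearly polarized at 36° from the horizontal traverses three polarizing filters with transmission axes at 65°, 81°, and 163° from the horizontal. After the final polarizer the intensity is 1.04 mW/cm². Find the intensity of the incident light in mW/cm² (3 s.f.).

I₀ ≈ 76.0 mW/cm²

I₁ = I₀ cos²(65° − 36°) = I₀ cos²(29°) = 0.765 I₀.
I₂ = I₁ cos²(81° − 65°) = 0.765 I₀ · cos²(16°) = 0.7068 I₀.
I₃ = I₂ cos²(163° − 81°) = 0.7068 I₀ · cos²(82°) = 0.01369 I₀.
So 1.04 mW/cm² = 0.01369 I₀, giving I₀ = 1.04/0.01369 = 75.96 mW/cm².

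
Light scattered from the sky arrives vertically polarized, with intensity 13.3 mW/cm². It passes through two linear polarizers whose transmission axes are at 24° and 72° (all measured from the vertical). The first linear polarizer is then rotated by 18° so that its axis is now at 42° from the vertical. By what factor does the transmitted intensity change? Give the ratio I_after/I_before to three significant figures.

Before rotation:
By Malus's law, I₁ = I₀ cos²(24° − 0°) = I₀ cos²(24°) = 0.8346 I₀.
I₂ = I₁ cos²(72° − 24°) = 0.8346 I₀ · cos²(48°) = 0.3737 I₀.
After rotation:
I₁ = I₀ cos²(42° − 0°) = I₀ cos²(42°) = 0.5523 I₀.
I₂ = I₁ cos²(72° − 42°) = 0.5523 I₀ · cos²(30°) = 0.4142 I₀.
Ratio = 0.4142 / 0.3737 = 1.108.

I_new/I_old ≈ 1.11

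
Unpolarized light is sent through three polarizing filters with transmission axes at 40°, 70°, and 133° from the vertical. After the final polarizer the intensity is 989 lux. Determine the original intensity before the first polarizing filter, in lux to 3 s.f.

I₀ ≈ 1.28e4 lux

Unpolarized light through the first polarizer → I₁ = ½ I₀, now polarized at 40°.
I₂ = I₁ cos²(70° − 40°) = 0.5 I₀ · cos²(30°) = 0.375 I₀.
I₃ = I₂ cos²(133° − 70°) = 0.375 I₀ · cos²(63°) = 0.07729 I₀.
So 989 lux = 0.07729 I₀, giving I₀ = 989/0.07729 = 1.28e+04 lux.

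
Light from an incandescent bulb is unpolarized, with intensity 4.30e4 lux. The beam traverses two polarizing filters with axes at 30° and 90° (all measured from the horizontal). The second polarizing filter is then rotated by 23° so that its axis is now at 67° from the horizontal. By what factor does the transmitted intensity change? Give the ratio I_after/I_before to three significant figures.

I_new/I_old ≈ 2.55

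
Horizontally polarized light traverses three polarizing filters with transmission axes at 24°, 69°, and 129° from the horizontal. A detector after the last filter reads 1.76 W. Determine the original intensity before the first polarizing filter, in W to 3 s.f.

I₀ ≈ 16.9 W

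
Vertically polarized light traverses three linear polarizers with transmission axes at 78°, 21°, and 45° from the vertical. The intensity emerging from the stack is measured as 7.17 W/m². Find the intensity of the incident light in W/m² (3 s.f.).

I₀ ≈ 670 W/m²

I₁ = I₀ cos²(78° − 0°) = I₀ cos²(78°) = 0.04323 I₀.
I₂ = I₁ cos²(21° − 78°) = 0.04323 I₀ · cos²(57°) = 0.01282 I₀.
I₃ = I₂ cos²(45° − 21°) = 0.01282 I₀ · cos²(24°) = 0.0107 I₀.
So 7.17 W/m² = 0.0107 I₀, giving I₀ = 7.17/0.0107 = 670 W/m².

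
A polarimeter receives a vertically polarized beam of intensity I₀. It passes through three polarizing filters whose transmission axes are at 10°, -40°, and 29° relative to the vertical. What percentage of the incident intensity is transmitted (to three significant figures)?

I₁ = I₀ cos²(10° − 0°) = I₀ cos²(10°) = 0.9698 I₀.
I₂ = I₁ cos²(-40° − 10°) = 0.9698 I₀ · cos²(50°) = 0.4007 I₀.
I₃ = I₂ cos²(29° + 40°) = 0.4007 I₀ · cos²(69°) = 0.05146 I₀.
That is 5.146% of the incident intensity.

≈ 5.15%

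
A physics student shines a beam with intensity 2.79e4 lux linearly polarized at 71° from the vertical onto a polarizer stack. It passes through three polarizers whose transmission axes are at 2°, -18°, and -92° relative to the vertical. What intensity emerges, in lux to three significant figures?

I ≈ 240 lux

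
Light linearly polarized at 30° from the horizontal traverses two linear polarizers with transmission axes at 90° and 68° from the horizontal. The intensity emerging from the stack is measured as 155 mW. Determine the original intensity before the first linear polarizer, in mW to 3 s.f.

I₀ ≈ 721 mW

I₁ = I₀ cos²(90° − 30°) = I₀ cos²(60°) = 0.25 I₀.
I₂ = I₁ cos²(68° − 90°) = 0.25 I₀ · cos²(22°) = 0.2149 I₀.
So 155 mW = 0.2149 I₀, giving I₀ = 155/0.2149 = 721.2 mW.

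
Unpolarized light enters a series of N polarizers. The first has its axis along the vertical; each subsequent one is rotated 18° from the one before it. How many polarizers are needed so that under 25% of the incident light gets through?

First polarizer halves the unpolarized light: factor 1/2.
Each further stage multiplies by cos²(18°) = 0.9045.
After N polarizers: T = 0.5·0.9045^(N−1). Require T < 0.25 ⇒ N−1 > ln(0.25/0.5)/ln(0.9045) = 6.91, so N−1 ≥ 7 and N = 8.
Check: N=8 gives T = 0.2477 < 0.25; N=7 gives T = 0.2738.

N = 8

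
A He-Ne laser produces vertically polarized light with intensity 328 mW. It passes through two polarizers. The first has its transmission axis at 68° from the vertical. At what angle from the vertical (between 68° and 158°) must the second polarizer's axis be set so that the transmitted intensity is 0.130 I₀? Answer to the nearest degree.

I₁ = I₀ cos²(68° − 0°) = I₀ cos²(68°) = 0.1403 I₀.
Need I₂/I₀ = 0.13, so cos²(θ − 68°) = 0.13 / 0.1403 = 0.9264.
θ − 68° = arccos(√0.9264) = 15.7°, giving θ ≈ 68 + 15.7 = 83.7°.

θ ≈ 84°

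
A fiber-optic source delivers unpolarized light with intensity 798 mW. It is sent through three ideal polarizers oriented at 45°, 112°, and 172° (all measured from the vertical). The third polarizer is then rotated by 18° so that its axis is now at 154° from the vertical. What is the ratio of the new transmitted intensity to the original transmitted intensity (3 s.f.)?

I_new/I_old ≈ 2.21

Before rotation:
Unpolarized light through the first polarizer → I₁ = ½ I₀, now polarized at 45°.
I₂ = I₁ cos²(112° − 45°) = 0.5 I₀ · cos²(67°) = 0.07634 I₀.
I₃ = I₂ cos²(172° − 112°) = 0.07634 I₀ · cos²(60°) = 0.01908 I₀.
After rotation:
Unpolarized light through the first polarizer → I₁ = ½ I₀, now polarized at 45°.
I₂ = I₁ cos²(112° − 45°) = 0.5 I₀ · cos²(67°) = 0.07634 I₀.
I₃ = I₂ cos²(154° − 112°) = 0.07634 I₀ · cos²(42°) = 0.04216 I₀.
Ratio = 0.04216 / 0.01908 = 2.209.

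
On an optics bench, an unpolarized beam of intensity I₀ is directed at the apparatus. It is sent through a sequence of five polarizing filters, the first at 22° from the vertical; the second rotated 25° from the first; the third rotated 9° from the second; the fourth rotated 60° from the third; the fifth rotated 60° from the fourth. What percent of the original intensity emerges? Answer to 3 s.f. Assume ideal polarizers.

Unpolarized light through the first polarizer → I₁ = ½ I₀, now polarized at 22°.
I₂ = I₁ cos²(25°) = 0.5 · 0.8214 I₀ = 0.4107 I₀.
I₃ = I₂ cos²(9°) = 0.4107 · 0.9755 I₀ = 0.4006 I₀.
I₄ = I₃ cos²(60°) = 0.4006 · 0.25 I₀ = 0.1002 I₀.
I₅ = I₄ cos²(60°) = 0.1002 · 0.25 I₀ = 0.02504 I₀.
That is 2.504% of the incident intensity.

≈ 2.50%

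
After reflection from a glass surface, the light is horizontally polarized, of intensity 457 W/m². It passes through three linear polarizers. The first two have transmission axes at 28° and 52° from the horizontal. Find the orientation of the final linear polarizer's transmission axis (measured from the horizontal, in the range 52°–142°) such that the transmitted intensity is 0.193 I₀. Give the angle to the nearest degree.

θ ≈ 109°

By Malus's law, I₁ = I₀ cos²(28° − 0°) = I₀ cos²(28°) = 0.7796 I₀.
I₂ = I₁ cos²(52° − 28°) = 0.7796 I₀ · cos²(24°) = 0.6506 I₀.
Need I₃/I₀ = 0.193, so cos²(θ − 52°) = 0.193 / 0.6506 = 0.2966.
θ − 52° = arccos(√0.2966) = 57.0°, giving θ ≈ 52 + 57.0 = 109.0°.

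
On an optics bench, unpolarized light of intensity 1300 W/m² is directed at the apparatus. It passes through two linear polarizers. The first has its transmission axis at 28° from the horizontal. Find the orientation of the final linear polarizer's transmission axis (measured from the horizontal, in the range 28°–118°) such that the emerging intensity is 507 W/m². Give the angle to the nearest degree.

θ ≈ 56°

Unpolarized light through the first polarizer → I₁ = ½ I₀, now polarized at 28°.
Target fraction: 507 / 1300 W/m² = 0.39 of I₀.
Need I₂/I₀ = 0.39, so cos²(θ − 28°) = 0.39 / 0.5 = 0.78.
θ − 28° = arccos(√0.78) = 28.0°, giving θ ≈ 28 + 28.0 = 56.0°.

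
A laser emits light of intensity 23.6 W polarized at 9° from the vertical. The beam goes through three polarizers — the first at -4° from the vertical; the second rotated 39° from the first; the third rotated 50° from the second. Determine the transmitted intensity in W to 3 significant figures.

I₁ = 23.6 W · cos²(13°) = 22.41 W.
I₂ = I₁ · cos²(39°) = 22.41 · 0.604 = 13.53 W.
I₃ = I₂ · cos²(50°) = 13.53 · 0.4132 = 5.591 W.

I ≈ 5.59 W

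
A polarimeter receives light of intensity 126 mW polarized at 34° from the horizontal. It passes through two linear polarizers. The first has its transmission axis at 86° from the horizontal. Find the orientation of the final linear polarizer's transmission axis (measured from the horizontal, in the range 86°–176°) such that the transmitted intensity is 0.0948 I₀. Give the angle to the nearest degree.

By Malus's law, I₁ = I₀ cos²(86° − 34°) = I₀ cos²(52°) = 0.379 I₀.
Need I₂/I₀ = 0.0948, so cos²(θ − 86°) = 0.0948 / 0.379 = 0.2501.
θ − 86° = arccos(√0.2501) = 60.0°, giving θ ≈ 86 + 60.0 = 146.0°.

θ ≈ 146°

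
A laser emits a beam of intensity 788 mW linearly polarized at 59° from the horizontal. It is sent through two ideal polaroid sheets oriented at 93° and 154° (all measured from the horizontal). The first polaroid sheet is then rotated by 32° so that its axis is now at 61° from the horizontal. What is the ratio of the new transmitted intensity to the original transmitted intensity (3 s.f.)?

I_new/I_old ≈ 0.0169

Before rotation:
By Malus's law, I₁ = I₀ cos²(93° − 59°) = I₀ cos²(34°) = 0.6873 I₀.
I₂ = I₁ cos²(154° − 93°) = 0.6873 I₀ · cos²(61°) = 0.1615 I₀.
After rotation:
I₁ = I₀ cos²(61° − 59°) = I₀ cos²(2°) = 0.9988 I₀.
Angle between axes 1 and 2: 87°. I₂ = 0.9988 I₀ · cos²(87°) = 0.002736 I₀.
Ratio = 0.002736 / 0.1615 = 0.01693.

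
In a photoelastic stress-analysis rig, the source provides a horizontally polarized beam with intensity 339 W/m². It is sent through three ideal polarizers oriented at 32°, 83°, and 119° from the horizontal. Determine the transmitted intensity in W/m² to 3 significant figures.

I ≈ 63.2 W/m²

I₁ = 339 W/m² · cos²(32°) = 243.8 W/m².
I₂ = I₁ · cos²(51°) = 243.8 · 0.396 = 96.56 W/m².
I₃ = I₂ · cos²(36°) = 96.56 · 0.6545 = 63.2 W/m².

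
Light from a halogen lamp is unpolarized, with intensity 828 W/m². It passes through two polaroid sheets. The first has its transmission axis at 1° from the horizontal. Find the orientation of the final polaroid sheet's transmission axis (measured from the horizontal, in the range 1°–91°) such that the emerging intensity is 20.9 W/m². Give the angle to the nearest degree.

θ ≈ 78°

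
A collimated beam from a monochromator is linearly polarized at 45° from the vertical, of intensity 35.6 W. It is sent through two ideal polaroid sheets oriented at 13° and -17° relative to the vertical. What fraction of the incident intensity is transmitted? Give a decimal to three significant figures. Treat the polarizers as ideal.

I/I₀ ≈ 0.539

By Malus's law, I₁ = 35.6 W · cos²(32°) = 25.6 W.
I₂ = I₁ · cos²(30°) = 25.6 · 0.75 = 19.2 W.
Transmitted fraction = 0.5394.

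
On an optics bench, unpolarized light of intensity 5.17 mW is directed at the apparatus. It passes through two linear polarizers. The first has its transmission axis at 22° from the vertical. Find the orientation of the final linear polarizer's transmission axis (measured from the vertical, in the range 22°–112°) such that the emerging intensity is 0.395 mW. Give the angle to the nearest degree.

Unpolarized light through the first polarizer → I₁ = ½ I₀, now polarized at 22°.
Target fraction: 0.395 / 5.17 mW = 0.0764 of I₀.
Need I₂/I₀ = 0.0764, so cos²(θ − 22°) = 0.0764 / 0.5 = 0.1528.
θ − 22° = arccos(√0.1528) = 67.0°, giving θ ≈ 22 + 67.0 = 89.0°.

θ ≈ 89°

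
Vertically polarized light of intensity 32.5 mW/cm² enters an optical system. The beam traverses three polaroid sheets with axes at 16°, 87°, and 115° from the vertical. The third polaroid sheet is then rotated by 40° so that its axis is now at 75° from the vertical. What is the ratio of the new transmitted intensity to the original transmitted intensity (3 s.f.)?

Before rotation:
By Malus's law, I₁ = I₀ cos²(16° − 0°) = I₀ cos²(16°) = 0.924 I₀.
I₂ = I₁ cos²(87° − 16°) = 0.924 I₀ · cos²(71°) = 0.09794 I₀.
I₃ = I₂ cos²(115° − 87°) = 0.09794 I₀ · cos²(28°) = 0.07635 I₀.
After rotation:
I₁ = I₀ cos²(16° − 0°) = I₀ cos²(16°) = 0.924 I₀.
I₂ = I₁ cos²(87° − 16°) = 0.924 I₀ · cos²(71°) = 0.09794 I₀.
I₃ = I₂ cos²(75° − 87°) = 0.09794 I₀ · cos²(12°) = 0.09371 I₀.
Ratio = 0.09371 / 0.07635 = 1.227.

I_new/I_old ≈ 1.23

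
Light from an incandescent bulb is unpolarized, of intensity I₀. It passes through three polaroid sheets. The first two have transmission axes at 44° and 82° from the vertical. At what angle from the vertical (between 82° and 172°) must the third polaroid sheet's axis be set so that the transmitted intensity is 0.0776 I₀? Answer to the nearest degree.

θ ≈ 142°

Unpolarized light through the first polarizer → I₁ = ½ I₀, now polarized at 44°.
I₂ = I₁ cos²(82° − 44°) = 0.5 I₀ · cos²(38°) = 0.3105 I₀.
Need I₃/I₀ = 0.0776, so cos²(θ − 82°) = 0.0776 / 0.3105 = 0.2499.
θ − 82° = arccos(√0.2499) = 60.0°, giving θ ≈ 82 + 60.0 = 142.0°.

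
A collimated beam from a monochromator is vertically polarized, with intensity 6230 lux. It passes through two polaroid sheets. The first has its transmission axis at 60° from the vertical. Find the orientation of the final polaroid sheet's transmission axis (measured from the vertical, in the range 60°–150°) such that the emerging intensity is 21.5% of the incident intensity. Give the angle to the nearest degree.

θ ≈ 82°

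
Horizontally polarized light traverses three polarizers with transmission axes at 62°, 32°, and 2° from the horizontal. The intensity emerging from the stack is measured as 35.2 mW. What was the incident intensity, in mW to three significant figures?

I₀ ≈ 284 mW

I₁ = I₀ cos²(62° − 0°) = I₀ cos²(62°) = 0.2204 I₀.
I₂ = I₁ cos²(32° − 62°) = 0.2204 I₀ · cos²(30°) = 0.1653 I₀.
I₃ = I₂ cos²(2° − 32°) = 0.1653 I₀ · cos²(30°) = 0.124 I₀.
So 35.2 mW = 0.124 I₀, giving I₀ = 35.2/0.124 = 283.9 mW.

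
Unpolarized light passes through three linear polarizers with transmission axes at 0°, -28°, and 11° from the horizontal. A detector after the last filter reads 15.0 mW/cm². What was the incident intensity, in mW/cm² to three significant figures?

Unpolarized light through the first polarizer → I₁ = ½ I₀, now polarized at 0°.
I₂ = I₁ cos²(-28° − 0°) = 0.5 I₀ · cos²(28°) = 0.3898 I₀.
I₃ = I₂ cos²(11° + 28°) = 0.3898 I₀ · cos²(39°) = 0.2354 I₀.
So 15.0 mW/cm² = 0.2354 I₀, giving I₀ = 15.0/0.2354 = 63.72 mW/cm².

I₀ ≈ 63.7 mW/cm²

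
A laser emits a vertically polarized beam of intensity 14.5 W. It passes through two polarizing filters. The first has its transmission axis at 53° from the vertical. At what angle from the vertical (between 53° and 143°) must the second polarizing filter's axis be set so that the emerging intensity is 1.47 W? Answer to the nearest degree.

θ ≈ 111°

I₁ = I₀ cos²(53° − 0°) = I₀ cos²(53°) = 0.3622 I₀.
Target fraction: 1.47 / 14.5 W = 0.1014 of I₀.
Need I₂/I₀ = 0.1014, so cos²(θ − 53°) = 0.1014 / 0.3622 = 0.2799.
θ − 53° = arccos(√0.2799) = 58.1°, giving θ ≈ 53 + 58.1 = 111.1°.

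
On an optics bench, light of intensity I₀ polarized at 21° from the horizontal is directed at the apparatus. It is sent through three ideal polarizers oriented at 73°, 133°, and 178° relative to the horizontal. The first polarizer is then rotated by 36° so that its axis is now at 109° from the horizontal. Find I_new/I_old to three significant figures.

Before rotation:
By Malus's law, I₁ = I₀ cos²(73° − 21°) = I₀ cos²(52°) = 0.379 I₀.
I₂ = I₁ cos²(133° − 73°) = 0.379 I₀ · cos²(60°) = 0.09476 I₀.
I₃ = I₂ cos²(178° − 133°) = 0.09476 I₀ · cos²(45°) = 0.04738 I₀.
After rotation:
I₁ = I₀ cos²(109° − 21°) = I₀ cos²(88°) = 0.001218 I₀.
I₂ = I₁ cos²(133° − 109°) = 0.001218 I₀ · cos²(24°) = 0.001016 I₀.
I₃ = I₂ cos²(178° − 133°) = 0.001016 I₀ · cos²(45°) = 0.0005082 I₀.
Ratio = 0.0005082 / 0.04738 = 0.01073.

I_new/I_old ≈ 0.0107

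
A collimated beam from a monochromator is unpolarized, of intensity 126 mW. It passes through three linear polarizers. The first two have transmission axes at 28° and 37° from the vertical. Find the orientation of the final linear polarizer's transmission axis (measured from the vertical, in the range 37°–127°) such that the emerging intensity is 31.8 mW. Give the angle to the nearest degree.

Unpolarized light through the first polarizer → I₁ = ½ I₀, now polarized at 28°.
I₂ = I₁ cos²(37° − 28°) = 0.5 I₀ · cos²(9°) = 0.4878 I₀.
Target fraction: 31.8 / 126 mW = 0.2524 of I₀.
Need I₃/I₀ = 0.2524, so cos²(θ − 37°) = 0.2524 / 0.4878 = 0.5174.
θ − 37° = arccos(√0.5174) = 44.0°, giving θ ≈ 37 + 44.0 = 81.0°.

θ ≈ 81°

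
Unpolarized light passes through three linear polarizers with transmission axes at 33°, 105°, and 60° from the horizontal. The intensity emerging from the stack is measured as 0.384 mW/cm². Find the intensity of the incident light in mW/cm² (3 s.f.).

I₀ ≈ 16.1 mW/cm²

Unpolarized light through the first polarizer → I₁ = ½ I₀, now polarized at 33°.
I₂ = I₁ cos²(105° − 33°) = 0.5 I₀ · cos²(72°) = 0.04775 I₀.
I₃ = I₂ cos²(60° − 105°) = 0.04775 I₀ · cos²(45°) = 0.02387 I₀.
So 0.384 mW/cm² = 0.02387 I₀, giving I₀ = 0.384/0.02387 = 16.09 mW/cm².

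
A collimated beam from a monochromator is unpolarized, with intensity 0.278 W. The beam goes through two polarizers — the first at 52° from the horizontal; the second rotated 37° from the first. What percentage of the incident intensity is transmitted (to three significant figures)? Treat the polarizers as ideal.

≈ 31.9%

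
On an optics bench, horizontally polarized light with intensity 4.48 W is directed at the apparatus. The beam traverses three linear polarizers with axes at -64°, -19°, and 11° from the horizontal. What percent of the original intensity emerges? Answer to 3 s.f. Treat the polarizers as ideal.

≈ 7.21%

I₁ = 4.48 W · cos²(64°) = 0.8609 W.
I₂ = I₁ · cos²(45°) = 0.8609 · 0.5 = 0.4305 W.
I₃ = I₂ · cos²(30°) = 0.4305 · 0.75 = 0.3228 W.
That is 7.206% of the incident intensity.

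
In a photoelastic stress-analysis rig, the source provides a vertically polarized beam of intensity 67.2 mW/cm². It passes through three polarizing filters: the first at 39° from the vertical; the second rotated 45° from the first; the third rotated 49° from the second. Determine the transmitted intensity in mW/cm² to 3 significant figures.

I₁ = 67.2 mW/cm² · cos²(39°) = 40.59 mW/cm².
I₂ = I₁ · cos²(45°) = 40.59 · 0.5 = 20.29 mW/cm².
I₃ = I₂ · cos²(49°) = 20.29 · 0.4304 = 8.734 mW/cm².

I ≈ 8.73 mW/cm²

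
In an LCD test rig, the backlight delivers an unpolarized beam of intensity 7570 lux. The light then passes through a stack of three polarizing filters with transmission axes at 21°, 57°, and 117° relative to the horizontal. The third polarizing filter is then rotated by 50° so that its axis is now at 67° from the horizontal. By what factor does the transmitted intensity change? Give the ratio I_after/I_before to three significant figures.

Before rotation:
Unpolarized light through the first polarizer → I₁ = ½ I₀, now polarized at 21°.
I₂ = I₁ cos²(57° − 21°) = 0.5 I₀ · cos²(36°) = 0.3273 I₀.
I₃ = I₂ cos²(117° − 57°) = 0.3273 I₀ · cos²(60°) = 0.08181 I₀.
After rotation:
Unpolarized light through the first polarizer → I₁ = ½ I₀, now polarized at 21°.
I₂ = I₁ cos²(57° − 21°) = 0.5 I₀ · cos²(36°) = 0.3273 I₀.
I₃ = I₂ cos²(67° − 57°) = 0.3273 I₀ · cos²(10°) = 0.3174 I₀.
Ratio = 0.3174 / 0.08181 = 3.879.

I_new/I_old ≈ 3.88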